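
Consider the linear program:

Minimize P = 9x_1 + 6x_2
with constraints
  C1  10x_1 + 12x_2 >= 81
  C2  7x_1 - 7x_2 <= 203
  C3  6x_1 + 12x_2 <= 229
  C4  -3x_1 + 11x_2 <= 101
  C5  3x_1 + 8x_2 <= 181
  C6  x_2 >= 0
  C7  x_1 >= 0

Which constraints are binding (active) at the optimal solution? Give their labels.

Vertices and P = 9x_1 + 6x_2:
  (81/10, 0) → P = 729/10
  (0, 27/4) → P = 81/2
  (577/18, 55/18) → P = 1841/6
  (29, 0) → P = 261
  (1307/102, 431/34) → P = 6507/34
  (0, 101/11) → P = 606/11

The minimum is at (0, 27/4). Substituting into each constraint, equality holds for C1 and C7; the remaining constraints have slack.

C1 and C7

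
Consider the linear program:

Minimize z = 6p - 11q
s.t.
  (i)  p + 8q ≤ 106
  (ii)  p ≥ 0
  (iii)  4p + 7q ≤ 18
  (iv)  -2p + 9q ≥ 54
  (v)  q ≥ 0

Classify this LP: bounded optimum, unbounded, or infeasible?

infeasible

The boundaries p + 8q = 106 and p = 0 meet at (0, 53/4), but that point violates 4p + 7q ≤ 18. Every candidate vertex is excluded by some other constraint, so the feasible region is empty.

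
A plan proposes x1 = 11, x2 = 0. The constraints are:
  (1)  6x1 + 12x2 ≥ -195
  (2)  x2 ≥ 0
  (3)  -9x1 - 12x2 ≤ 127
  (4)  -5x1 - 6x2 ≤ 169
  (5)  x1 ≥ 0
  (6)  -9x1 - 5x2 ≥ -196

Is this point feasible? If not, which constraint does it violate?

(1): 66 ≥ -195 ✓
(2): 0 ≥ 0 ✓
(3): -99 ≤ 127 ✓
(4): -55 ≤ 169 ✓
(5): 11 ≥ 0 ✓
(6): -99 ≥ -196 ✓

feasible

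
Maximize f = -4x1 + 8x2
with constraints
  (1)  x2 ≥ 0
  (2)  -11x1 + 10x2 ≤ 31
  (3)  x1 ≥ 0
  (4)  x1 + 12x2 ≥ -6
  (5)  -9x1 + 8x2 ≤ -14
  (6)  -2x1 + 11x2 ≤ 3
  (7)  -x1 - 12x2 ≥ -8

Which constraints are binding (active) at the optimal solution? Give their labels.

Vertices and f = -4x1 + 8x2:
  (14/9, 0) → f = -56/9
  (8, 0) → f = -32
  (2, 1/2) → f = -4

The maximum is at (2, 1/2). Substituting into each constraint, equality holds for (5) and (7); the remaining constraints have slack.

(5) and (7)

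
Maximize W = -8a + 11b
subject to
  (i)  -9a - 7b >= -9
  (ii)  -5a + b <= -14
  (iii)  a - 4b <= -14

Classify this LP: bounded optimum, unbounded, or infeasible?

The boundaries -9a - 7b = -9 and -5a + b = -14 meet at (107/44, -81/44), but that point violates a - 4b ≤ -14. Every candidate vertex is excluded by some other constraint, so the feasible region is empty.

infeasible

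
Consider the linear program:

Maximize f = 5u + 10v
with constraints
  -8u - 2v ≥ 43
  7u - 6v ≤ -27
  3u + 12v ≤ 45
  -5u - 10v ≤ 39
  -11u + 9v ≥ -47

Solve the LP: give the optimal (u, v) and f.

u = -101/15, v = 163/30, maximum f = 62/3

Vertices and f = 5u + 10v:
  (-156/31, -85/62) → f = -1205/31
  (-101/15, 163/30) → f = 62/3
  (-126/25, -69/50) → f = -39
  (-153/5, 57/5) → f = -39

The optimum lies where -8u - 2v = 43 and 3u + 12v = 45.
Solving simultaneously gives u = -101/15, v = 163/30.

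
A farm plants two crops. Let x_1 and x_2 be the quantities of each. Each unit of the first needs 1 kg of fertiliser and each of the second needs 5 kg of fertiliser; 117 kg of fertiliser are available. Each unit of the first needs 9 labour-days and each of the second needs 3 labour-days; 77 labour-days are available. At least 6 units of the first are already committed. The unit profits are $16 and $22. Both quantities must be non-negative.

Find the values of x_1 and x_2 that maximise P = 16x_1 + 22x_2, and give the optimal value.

x_1 = 6, x_2 = 23/3, maximum P = 794/3

Feasible corners and P = 16x_1 + 22x_2:
  (77/9, 0) → P = 1232/9
  (6, 0) → P = 96
  (6, 23/3) → P = 794/3

At the optimal vertex, 9x_1 + 3x_2 = 77 and x_1 = 6.
Solving simultaneously gives x_1 = 6, x_2 = 23/3.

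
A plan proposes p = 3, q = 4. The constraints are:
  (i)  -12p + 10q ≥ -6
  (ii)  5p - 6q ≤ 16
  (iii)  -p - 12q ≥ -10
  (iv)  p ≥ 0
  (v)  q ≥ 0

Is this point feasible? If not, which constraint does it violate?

not feasible — violates (iii)

Constraint (iii): -p - 12q = -51, which is not ≥ -10. All other constraints are satisfied.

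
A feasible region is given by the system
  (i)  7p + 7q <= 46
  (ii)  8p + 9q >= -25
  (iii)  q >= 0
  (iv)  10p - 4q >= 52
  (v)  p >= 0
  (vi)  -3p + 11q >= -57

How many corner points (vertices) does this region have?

Pairwise boundary intersections that survive every other constraint:
  (46/7, 0)
  (274/49, 48/49)
  (26/5, 0)

3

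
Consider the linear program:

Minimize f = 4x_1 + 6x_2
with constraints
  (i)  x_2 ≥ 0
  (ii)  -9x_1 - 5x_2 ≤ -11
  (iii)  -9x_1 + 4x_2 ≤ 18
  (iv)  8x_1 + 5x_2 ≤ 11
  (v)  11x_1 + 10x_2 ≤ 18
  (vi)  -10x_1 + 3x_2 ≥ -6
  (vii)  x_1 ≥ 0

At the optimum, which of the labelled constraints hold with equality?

Extreme points and f = 4x_1 + 6x_2:
  (4/7, 41/35) → f = 326/35
  (9/11, 8/11) → f = 84/11
  (4/5, 23/25) → f = 218/25
  (63/74, 31/37) → f = 312/37

The minimum is at (9/11, 8/11). Substituting into each constraint, equality holds for (ii) and (vi); the remaining constraints have slack.

(ii) and (vi)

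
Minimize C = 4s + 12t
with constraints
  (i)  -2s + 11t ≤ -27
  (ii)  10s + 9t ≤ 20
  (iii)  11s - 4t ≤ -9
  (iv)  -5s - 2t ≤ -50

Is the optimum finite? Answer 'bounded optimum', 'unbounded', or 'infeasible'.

infeasible

The boundaries -2s + 11t = -27 and 11s - 4t = -9 meet at (-207/113, -315/113), but that point violates -5s - 2t ≤ -50. Every candidate vertex is excluded by some other constraint, so the feasible region is empty.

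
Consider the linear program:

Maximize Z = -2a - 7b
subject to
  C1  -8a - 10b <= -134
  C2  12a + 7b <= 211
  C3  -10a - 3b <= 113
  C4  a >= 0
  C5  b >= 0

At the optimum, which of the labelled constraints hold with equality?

Feasible corners and Z = -2a - 7b:
  (0, 67/5) → Z = -469/5
  (67/4, 0) → Z = -67/2
  (0, 211/7) → Z = -211
  (211/12, 0) → Z = -211/6

The maximum is at (67/4, 0). Substituting into each constraint, equality holds for C1 and C5; the remaining constraints have slack.

C1 and C5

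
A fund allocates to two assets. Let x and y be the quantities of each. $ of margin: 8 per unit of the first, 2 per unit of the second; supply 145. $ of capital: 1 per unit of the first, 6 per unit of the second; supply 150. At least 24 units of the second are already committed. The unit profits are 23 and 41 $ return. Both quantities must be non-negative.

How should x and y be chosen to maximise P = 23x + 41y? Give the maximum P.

x = 6, y = 24, maximum P = 1122

Vertices and P = 23x + 41y:
  (0, 25) → P = 1025
  (0, 24) → P = 984
  (6, 24) → P = 1122

The binding constraints are x + 6y = 150 and y = 24.
Solving simultaneously gives x = 6, y = 24.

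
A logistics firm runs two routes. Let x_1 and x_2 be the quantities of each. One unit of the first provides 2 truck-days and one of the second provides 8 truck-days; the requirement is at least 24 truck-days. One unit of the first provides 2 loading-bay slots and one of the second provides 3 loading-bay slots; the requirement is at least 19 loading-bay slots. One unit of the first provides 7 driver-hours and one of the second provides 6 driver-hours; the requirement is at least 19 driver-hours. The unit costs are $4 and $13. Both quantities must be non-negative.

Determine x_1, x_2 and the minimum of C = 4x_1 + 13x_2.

Vertices and C = 4x_1 + 13x_2:
  (0, 19/3) → C = 247/3
  (12, 0) → C = 48
  (8, 1) → C = 45
The feasible region is unbounded (it extends along (0, 1), (1, 0)), but C strictly increases along every unbounded feasible direction, so there is no improving ray and the minimum is attained at a vertex.

The optimum lies where 2x_1 + 8x_2 = 24 and 2x_1 + 3x_2 = 19.
Solving simultaneously gives x_1 = 8, x_2 = 1.

x_1 = 8, x_2 = 1, minimum C = 45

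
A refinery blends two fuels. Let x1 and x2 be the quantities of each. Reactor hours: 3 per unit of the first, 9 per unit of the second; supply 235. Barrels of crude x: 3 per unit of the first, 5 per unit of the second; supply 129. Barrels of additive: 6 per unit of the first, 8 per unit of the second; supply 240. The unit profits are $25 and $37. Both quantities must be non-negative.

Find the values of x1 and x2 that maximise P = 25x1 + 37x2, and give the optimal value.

The binding constraints are 3x1 + 5x2 = 129 and 6x1 + 8x2 = 240.
Solving simultaneously gives x1 = 28, x2 = 9.

x1 = 28, x2 = 9, maximum P = 1033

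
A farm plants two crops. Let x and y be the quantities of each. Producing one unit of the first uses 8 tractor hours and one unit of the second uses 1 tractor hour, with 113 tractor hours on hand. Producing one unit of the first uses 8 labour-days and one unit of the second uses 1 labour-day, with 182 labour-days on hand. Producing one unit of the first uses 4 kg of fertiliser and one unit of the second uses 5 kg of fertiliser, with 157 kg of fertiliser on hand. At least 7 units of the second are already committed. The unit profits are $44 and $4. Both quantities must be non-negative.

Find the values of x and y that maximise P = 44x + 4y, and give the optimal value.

Vertices and P = 44x + 4y:
  (0, 157/5) → P = 628/5
  (0, 7) → P = 28
  (34/3, 67/3) → P = 588
  (53/4, 7) → P = 611

The optimum lies where 8x + y = 113 and y = 7.
Solving simultaneously gives x = 53/4, y = 7.

x = 53/4, y = 7, maximum P = 611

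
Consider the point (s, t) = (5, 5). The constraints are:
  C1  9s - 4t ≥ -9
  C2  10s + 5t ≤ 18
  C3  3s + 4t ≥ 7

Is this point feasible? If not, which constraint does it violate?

Constraint C2: 10s + 5t = 75, which is not ≤ 18. All other constraints are satisfied.

not feasible — violates C2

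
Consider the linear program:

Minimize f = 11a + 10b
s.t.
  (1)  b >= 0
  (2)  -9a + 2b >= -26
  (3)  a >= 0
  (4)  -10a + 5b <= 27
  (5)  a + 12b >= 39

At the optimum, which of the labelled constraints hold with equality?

Corner points and f = 11a + 10b:
  (184/25, 503/25) → f = 7054/25
  (39/11, 65/22) → f = 754/11
  (0, 27/5) → f = 54
  (0, 13/4) → f = 65/2

The minimum is at (0, 13/4). Substituting into each constraint, equality holds for (3) and (5); the remaining constraints have slack.

(3) and (5)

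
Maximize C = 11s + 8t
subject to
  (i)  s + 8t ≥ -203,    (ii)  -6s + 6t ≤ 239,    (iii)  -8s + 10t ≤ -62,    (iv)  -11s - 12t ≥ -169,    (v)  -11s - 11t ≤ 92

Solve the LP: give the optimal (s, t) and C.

Corner points and C = 11s + 8t:
  (947/19, -1201/38) → C = 5613/19
  (1497/77, -2141/77) → C = -661/77
  (1217/103, 335/103) → C = 16067/103
  (-119/99, -709/99) → C = -2327/33

s = 947/19, t = -1201/38, maximum C = 5613/19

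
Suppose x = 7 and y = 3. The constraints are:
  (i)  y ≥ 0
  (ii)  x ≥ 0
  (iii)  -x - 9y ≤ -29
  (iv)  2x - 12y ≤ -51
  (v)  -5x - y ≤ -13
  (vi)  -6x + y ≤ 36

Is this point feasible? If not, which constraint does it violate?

Constraint (iv): 2x - 12y = -22, which is not ≤ -51. All other constraints are satisfied.

not feasible — violates (iv)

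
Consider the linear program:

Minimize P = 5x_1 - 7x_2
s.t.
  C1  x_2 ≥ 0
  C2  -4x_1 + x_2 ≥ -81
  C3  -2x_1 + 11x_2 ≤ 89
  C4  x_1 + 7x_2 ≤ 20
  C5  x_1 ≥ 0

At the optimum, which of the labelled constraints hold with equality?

C4 and C5

Extreme points and P = 5x_1 - 7x_2:
  (20, 0) → P = 100
  (0, 0) → P = 0
  (0, 20/7) → P = -20

The minimum is at (0, 20/7). Substituting into each constraint, equality holds for C4 and C5; the remaining constraints have slack.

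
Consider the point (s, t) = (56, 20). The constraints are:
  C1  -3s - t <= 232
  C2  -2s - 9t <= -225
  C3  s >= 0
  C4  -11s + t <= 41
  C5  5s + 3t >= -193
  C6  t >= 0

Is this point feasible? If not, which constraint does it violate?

C1: -188 ≤ 232 ✓
C2: -292 ≤ -225 ✓
C3: 56 ≥ 0 ✓
C4: -596 ≤ 41 ✓
C5: 340 ≥ -193 ✓
C6: 20 ≥ 0 ✓

feasible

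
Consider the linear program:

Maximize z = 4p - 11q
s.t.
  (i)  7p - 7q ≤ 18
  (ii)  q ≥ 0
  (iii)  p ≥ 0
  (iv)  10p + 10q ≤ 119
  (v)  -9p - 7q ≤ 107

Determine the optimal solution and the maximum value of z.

p = 18/7, q = 0, maximum z = 72/7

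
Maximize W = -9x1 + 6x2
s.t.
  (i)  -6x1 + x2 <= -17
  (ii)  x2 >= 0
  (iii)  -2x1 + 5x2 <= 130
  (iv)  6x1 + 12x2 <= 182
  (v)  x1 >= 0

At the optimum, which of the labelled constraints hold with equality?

(i) and (iv)

Extreme points and W = -9x1 + 6x2:
  (17/6, 0) → W = -51/2
  (193/39, 165/13) → W = 411/13
  (91/3, 0) → W = -273

The maximum is at (193/39, 165/13). Substituting into each constraint, equality holds for (i) and (iv); the remaining constraints have slack.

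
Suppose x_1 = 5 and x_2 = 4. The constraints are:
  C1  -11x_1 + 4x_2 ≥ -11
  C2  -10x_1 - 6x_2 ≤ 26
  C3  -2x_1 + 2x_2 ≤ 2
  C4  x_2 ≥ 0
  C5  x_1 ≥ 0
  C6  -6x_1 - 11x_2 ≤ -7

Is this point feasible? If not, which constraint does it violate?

not feasible — violates C1

Constraint C1: -11x_1 + 4x_2 = -39, which is not ≥ -11. All other constraints are satisfied.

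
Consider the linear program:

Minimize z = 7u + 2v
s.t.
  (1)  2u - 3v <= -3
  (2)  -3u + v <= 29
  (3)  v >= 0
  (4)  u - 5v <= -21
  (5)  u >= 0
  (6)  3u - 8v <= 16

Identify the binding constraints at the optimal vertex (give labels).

Vertices and z = 7u + 2v:
  (48/7, 39/7) → z = 414/7
  (0, 29) → z = 58
  (0, 21/5) → z = 42/5
The feasible region is unbounded (it extends along (3, 2), (1, 3)), but z strictly increases along every unbounded feasible direction, so there is no improving ray and the minimum is attained at a vertex.

The minimum is at (0, 21/5). Substituting into each constraint, equality holds for (4) and (5); the remaining constraints have slack.

(4) and (5)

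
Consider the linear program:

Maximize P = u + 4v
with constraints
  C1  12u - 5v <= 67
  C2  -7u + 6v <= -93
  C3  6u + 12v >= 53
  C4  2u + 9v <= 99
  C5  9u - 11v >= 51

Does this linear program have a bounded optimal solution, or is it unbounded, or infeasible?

infeasible

The boundaries 12u - 5v = 67 and -7u + 6v = -93 meet at (-63/37, -647/37), but that point violates 6u + 12v ≥ 53. Every candidate vertex is excluded by some other constraint, so the feasible region is empty.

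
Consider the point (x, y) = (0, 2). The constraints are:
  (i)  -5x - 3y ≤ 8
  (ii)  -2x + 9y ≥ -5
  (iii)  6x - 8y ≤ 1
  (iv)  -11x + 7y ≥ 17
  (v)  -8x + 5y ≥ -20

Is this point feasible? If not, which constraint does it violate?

not feasible — violates (iv)

Constraint (iv): -11x + 7y = 14, which is not ≥ 17. All other constraints are satisfied.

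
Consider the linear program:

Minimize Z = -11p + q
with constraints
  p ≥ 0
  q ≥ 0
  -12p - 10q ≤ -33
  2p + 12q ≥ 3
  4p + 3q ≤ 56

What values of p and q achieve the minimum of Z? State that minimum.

p = 14, q = 0, minimum Z = -154

Feasible corners and Z = -11p + q:
  (0, 33/10) → Z = 33/10
  (0, 56/3) → Z = 56/3
  (11/4, 0) → Z = -121/4
  (14, 0) → Z = -154

The optimum lies where q = 0 and 4p + 3q = 56.
Solving simultaneously gives p = 14, q = 0.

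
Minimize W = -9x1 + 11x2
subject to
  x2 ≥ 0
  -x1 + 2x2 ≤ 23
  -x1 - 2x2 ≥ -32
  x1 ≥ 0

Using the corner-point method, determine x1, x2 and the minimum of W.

The binding constraints are x2 = 0 and -x1 - 2x2 = -32.
Solving simultaneously gives x1 = 32, x2 = 0.

x1 = 32, x2 = 0, minimum W = -288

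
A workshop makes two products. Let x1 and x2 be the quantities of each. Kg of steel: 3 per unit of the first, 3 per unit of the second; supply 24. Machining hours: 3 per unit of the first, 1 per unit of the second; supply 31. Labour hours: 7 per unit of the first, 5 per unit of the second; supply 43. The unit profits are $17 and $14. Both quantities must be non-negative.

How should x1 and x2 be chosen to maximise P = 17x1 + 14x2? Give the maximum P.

Feasible corners and P = 17x1 + 14x2:
  (0, 0) → P = 0
  (0, 8) → P = 112
  (43/7, 0) → P = 731/7
  (3/2, 13/2) → P = 233/2

The binding constraints are 3x1 + 3x2 = 24 and 7x1 + 5x2 = 43.
Solving simultaneously gives x1 = 3/2, x2 = 13/2.

x1 = 3/2, x2 = 13/2, maximum P = 233/2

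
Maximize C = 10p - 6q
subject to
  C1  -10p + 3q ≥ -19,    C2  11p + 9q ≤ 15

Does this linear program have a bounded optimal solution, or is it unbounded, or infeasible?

unbounded

From the feasible point (72/41, -59/123), moving in the direction (-3, -10) keeps every constraint satisfied while C increases without bound.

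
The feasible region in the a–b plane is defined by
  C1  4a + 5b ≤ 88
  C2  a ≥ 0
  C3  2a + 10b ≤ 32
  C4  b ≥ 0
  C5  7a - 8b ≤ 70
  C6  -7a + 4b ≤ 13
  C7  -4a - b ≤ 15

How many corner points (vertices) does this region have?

Intersecting each pair of boundary lines and keeping only the points that satisfy every inequality leaves:
  (0, 16/5)
  (0, 0)
  (478/43, 42/43)
  (10, 0)

4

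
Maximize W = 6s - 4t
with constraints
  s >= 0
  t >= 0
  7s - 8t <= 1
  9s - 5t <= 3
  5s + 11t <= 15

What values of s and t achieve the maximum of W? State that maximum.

Extreme points and W = 6s - 4t:
  (0, 0) → W = 0
  (0, 15/11) → W = -60/11
  (1/7, 0) → W = 6/7
  (19/37, 12/37) → W = 66/37
  (27/31, 30/31) → W = 42/31

s = 19/37, t = 12/37, maximum W = 66/37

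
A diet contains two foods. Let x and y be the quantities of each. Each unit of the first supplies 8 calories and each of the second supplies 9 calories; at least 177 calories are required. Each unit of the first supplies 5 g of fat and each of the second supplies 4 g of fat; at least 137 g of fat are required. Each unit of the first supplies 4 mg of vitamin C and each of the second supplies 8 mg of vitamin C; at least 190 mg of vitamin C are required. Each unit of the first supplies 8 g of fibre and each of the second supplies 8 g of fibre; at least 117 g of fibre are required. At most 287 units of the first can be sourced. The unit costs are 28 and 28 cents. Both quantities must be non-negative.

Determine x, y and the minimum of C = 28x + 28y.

The feasible region is unbounded (it extends along (0, 1)), but C strictly increases along every unbounded feasible direction, so there is no improving ray and the minimum is attained at a vertex.

At the optimal vertex, 5x + 4y = 137 and 4x + 8y = 190.
Solving simultaneously gives x = 14, y = 67/4.

x = 14, y = 67/4, minimum C = 861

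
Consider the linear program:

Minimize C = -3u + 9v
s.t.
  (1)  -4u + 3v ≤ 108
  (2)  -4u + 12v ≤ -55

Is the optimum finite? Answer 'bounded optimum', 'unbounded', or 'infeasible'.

unbounded

From the feasible point (-487/12, -163/9), moving in the direction (-3, -4) keeps every constraint satisfied while C decreases without bound.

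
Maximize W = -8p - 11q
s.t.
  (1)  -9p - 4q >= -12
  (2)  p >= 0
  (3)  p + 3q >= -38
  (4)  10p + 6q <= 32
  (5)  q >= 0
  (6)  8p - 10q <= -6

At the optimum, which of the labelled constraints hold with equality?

Feasible corners and W = -8p - 11q:
  (0, 3) → W = -33
  (48/61, 75/61) → W = -1209/61
  (0, 3/5) → W = -33/5

The maximum is at (0, 3/5). Substituting into each constraint, equality holds for (2) and (6); the remaining constraints have slack.

(2) and (6)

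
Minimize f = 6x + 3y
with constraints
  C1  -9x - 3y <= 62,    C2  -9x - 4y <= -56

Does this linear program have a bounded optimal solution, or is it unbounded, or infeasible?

From the feasible point (-416/9, 118), moving in the direction (4, -9) keeps every constraint satisfied while f decreases without bound.

unbounded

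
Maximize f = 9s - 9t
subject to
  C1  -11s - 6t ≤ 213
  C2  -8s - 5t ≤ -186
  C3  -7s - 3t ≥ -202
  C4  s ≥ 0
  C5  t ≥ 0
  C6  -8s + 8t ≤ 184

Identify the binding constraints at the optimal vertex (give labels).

Feasible corners and f = 9s - 9t:
  (93/4, 0) → f = 837/4
  (71/13, 370/13) → f = -207
  (202/7, 0) → f = 1818/7
  (133/10, 363/10) → f = -207

The maximum is at (202/7, 0). Substituting into each constraint, equality holds for C3 and C5; the remaining constraints have slack.

C3 and C5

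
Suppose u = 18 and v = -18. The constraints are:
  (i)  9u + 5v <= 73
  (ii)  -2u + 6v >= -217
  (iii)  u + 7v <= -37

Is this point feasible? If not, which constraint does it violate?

(i): 72 ≤ 73 ✓
(ii): -144 ≥ -217 ✓
(iii): -108 ≤ -37 ✓

feasible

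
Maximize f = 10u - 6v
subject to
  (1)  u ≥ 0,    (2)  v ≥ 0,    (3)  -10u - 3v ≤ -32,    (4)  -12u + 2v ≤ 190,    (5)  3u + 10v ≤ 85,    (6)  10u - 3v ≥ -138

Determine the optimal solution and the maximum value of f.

Extreme points and f = 10u - 6v:
  (16/5, 0) → f = 32
  (85/3, 0) → f = 850/3
  (5/7, 58/7) → f = -298/7

The optimum lies where v = 0 and 3u + 10v = 85.
Solving simultaneously gives u = 85/3, v = 0.

u = 85/3, v = 0, maximum f = 850/3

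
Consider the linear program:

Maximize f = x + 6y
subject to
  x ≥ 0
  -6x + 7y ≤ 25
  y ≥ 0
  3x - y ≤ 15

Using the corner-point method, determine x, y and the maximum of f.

Vertices and f = x + 6y:
  (0, 25/7) → f = 150/7
  (0, 0) → f = 0
  (26/3, 11) → f = 224/3
  (5, 0) → f = 5

The optimum lies where -6x + 7y = 25 and 3x - y = 15.
Solving simultaneously gives x = 26/3, y = 11.

x = 26/3, y = 11, maximum f = 224/3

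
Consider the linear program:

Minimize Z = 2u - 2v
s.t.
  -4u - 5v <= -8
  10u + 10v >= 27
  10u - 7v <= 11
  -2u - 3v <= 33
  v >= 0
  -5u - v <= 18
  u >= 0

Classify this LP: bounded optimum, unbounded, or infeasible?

From the feasible point (299/170, 16/17), moving in the direction (0, 1) keeps every constraint satisfied while Z decreases without bound.

unbounded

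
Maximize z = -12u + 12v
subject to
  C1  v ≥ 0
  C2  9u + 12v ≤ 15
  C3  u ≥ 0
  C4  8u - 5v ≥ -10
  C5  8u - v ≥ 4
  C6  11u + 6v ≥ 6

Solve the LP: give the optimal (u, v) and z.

u = 3/5, v = 4/5, maximum z = 12/5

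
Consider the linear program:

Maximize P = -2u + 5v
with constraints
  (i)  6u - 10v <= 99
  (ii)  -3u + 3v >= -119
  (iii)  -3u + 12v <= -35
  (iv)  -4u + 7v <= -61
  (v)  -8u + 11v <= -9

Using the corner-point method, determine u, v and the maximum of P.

u = 487/27, v = 43/27, maximum P = -253/9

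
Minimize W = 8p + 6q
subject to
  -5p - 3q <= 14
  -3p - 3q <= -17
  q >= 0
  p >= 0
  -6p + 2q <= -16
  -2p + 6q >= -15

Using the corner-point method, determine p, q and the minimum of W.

The feasible region is unbounded (it extends along (3, 1), (1, 3)), but W strictly increases along every unbounded feasible direction, so there is no improving ray and the minimum is attained at a vertex.

p = 41/12, q = 9/4, minimum W = 245/6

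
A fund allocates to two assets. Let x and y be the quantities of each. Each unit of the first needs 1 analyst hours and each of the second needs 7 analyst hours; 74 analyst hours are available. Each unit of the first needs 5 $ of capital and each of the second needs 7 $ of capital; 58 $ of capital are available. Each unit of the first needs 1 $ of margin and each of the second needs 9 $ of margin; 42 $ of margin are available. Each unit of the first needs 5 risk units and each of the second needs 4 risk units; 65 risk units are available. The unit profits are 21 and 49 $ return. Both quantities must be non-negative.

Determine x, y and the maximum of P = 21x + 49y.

x = 6, y = 4, maximum P = 322

Corner points and P = 21x + 49y:
  (0, 0) → P = 0
  (0, 14/3) → P = 686/3
  (58/5, 0) → P = 1218/5
  (6, 4) → P = 322

The optimum lies where 5x + 7y = 58 and x + 9y = 42.
Solving simultaneously gives x = 6, y = 4.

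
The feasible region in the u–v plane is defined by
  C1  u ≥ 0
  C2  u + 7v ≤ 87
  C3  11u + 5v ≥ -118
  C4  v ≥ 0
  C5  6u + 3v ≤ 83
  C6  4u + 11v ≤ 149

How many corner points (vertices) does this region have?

5

Of the 15 pairwise boundary intersections, those satisfying every inequality are:
  (0, 87/7)
  (0, 0)
  (86/17, 199/17)
  (83/6, 0)
  (233/27, 281/27)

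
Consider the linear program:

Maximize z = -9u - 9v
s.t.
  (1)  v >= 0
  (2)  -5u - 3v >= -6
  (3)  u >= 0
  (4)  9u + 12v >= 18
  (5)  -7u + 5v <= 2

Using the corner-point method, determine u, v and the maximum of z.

Feasible corners and z = -9u - 9v:
  (6/11, 12/11) → z = -162/11
  (12/23, 26/23) → z = -342/23
  (22/43, 48/43) → z = -630/43

u = 22/43, v = 48/43, maximum z = -630/43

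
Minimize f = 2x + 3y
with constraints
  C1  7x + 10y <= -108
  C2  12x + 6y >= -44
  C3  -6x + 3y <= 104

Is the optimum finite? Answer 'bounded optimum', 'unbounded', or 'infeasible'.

unbounded

From the feasible point (8/3, -38/3), moving in the direction (6, -12) keeps every constraint satisfied while f decreases without bound.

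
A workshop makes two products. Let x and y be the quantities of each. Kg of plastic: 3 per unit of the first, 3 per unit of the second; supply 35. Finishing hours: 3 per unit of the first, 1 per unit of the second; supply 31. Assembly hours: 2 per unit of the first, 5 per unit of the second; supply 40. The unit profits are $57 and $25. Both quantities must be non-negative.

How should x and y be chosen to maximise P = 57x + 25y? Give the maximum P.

Vertices and P = 57x + 25y:
  (0, 0) → P = 0
  (0, 8) → P = 200
  (31/3, 0) → P = 589
  (29/3, 2) → P = 601
  (55/9, 50/9) → P = 4385/9

x = 29/3, y = 2, maximum P = 601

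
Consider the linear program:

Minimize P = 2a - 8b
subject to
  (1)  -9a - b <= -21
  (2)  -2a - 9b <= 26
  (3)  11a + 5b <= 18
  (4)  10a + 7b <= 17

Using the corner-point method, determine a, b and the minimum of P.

Corner points and P = 2a - 8b:
  (215/79, -276/79) → P = 2638/79
  (87/34, -69/34) → P = 363/17
  (292/89, -322/89) → P = 3160/89

a = 87/34, b = -69/34, minimum P = 363/17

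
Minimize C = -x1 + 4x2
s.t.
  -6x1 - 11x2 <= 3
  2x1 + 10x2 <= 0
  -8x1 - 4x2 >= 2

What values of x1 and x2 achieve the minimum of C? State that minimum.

x1 = -5/32, x2 = -3/16, minimum C = -19/32

Extreme points and C = -x1 + 4x2:
  (-15/19, 3/19) → C = 27/19
  (-5/32, -3/16) → C = -19/32
  (-5/18, 1/18) → C = 1/2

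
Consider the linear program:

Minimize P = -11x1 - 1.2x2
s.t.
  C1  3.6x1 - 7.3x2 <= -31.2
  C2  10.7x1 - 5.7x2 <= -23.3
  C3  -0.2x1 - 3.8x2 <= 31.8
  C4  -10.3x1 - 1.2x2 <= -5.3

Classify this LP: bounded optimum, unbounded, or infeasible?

From the feasible point (775/5759, 24996/5759), moving in the direction (5.7, 10.7) keeps every constraint satisfied while P decreases without bound.

unbounded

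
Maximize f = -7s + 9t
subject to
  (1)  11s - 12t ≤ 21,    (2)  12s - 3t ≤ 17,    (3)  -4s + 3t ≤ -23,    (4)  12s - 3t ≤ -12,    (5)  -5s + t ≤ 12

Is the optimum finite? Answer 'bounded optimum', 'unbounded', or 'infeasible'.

infeasible

The boundaries 11s - 12t = 21 and 12s - 3t = -12 meet at (-69/37, -128/37), but that point violates -4s + 3t ≤ -23. Every candidate vertex is excluded by some other constraint, so the feasible region is empty.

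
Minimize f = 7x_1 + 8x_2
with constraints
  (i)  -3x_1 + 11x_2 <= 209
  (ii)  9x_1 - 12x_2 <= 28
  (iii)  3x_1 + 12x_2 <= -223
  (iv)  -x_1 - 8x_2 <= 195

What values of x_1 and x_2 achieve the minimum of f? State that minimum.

The binding constraints are -3x_1 + 11x_2 = 209 and -x_1 - 8x_2 = 195.
Solving simultaneously gives x_1 = -3817/35, x_2 = -376/35.

x_1 = -3817/35, x_2 = -376/35, minimum f = -29727/35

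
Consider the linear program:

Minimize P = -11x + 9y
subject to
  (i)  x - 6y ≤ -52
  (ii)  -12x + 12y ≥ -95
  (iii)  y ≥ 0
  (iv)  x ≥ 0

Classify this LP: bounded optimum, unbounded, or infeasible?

unbounded

From the feasible point (199/10, 719/60), moving in the direction (12, 12) keeps every constraint satisfied while P decreases without bound.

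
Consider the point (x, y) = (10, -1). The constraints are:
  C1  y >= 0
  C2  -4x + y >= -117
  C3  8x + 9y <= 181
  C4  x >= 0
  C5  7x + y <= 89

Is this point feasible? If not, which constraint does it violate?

Constraint C1: y = -1, which is not ≥ 0. All other constraints are satisfied.

not feasible — violates C1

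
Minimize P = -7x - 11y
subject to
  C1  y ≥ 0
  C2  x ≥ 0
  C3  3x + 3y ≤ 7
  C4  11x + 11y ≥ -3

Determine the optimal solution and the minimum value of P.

Extreme points and P = -7x - 11y:
  (0, 0) → P = 0
  (7/3, 0) → P = -49/3
  (0, 7/3) → P = -77/3

x = 0, y = 7/3, minimum P = -77/3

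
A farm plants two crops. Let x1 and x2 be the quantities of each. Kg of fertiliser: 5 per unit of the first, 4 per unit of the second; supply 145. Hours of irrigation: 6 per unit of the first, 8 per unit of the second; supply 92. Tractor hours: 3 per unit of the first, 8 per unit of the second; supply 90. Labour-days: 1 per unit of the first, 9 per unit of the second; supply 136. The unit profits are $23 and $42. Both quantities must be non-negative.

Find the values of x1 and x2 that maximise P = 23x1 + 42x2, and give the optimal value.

x1 = 2/3, x2 = 11, maximum P = 1432/3

Corner points and P = 23x1 + 42x2:
  (0, 0) → P = 0
  (0, 45/4) → P = 945/2
  (46/3, 0) → P = 1058/3
  (2/3, 11) → P = 1432/3

The optimum lies where 6x1 + 8x2 = 92 and 3x1 + 8x2 = 90.
Solving simultaneously gives x1 = 2/3, x2 = 11.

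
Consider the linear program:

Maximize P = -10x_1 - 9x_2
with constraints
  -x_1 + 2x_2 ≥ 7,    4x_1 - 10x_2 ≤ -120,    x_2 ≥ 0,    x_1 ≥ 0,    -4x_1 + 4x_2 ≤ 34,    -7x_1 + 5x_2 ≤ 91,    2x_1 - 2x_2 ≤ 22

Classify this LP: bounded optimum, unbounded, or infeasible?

bounded optimum

Vertices and P = -10x_1 - 9x_2:
  (35/6, 43/3) → P = -562/3
  (115/3, 82/3) → P = -1888/3
The feasible region has finitely many vertices and no improving ray; the maximum is -562/3 at (35/6, 43/3).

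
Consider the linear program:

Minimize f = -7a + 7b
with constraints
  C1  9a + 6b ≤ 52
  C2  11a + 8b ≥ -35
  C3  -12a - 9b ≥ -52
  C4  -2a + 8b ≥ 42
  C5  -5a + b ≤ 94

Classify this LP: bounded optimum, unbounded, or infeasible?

Corner points and f = -7a + 7b:
  (-77/13, 49/13) → f = 882/13
  (-787/51, 859/51) → f = 11522/51
  (1/3, 16/3) → f = 35
  (-794/57, 1388/57) → f = 15274/57
The feasible region has finitely many vertices and no improving ray; the minimum is 35 at (1/3, 16/3).

bounded optimum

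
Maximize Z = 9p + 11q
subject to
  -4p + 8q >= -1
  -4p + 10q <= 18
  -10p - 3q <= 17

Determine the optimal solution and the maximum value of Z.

Corner points and Z = 9p + 11q:
  (77/4, 19/2) → Z = 1111/4
  (-133/92, -39/46) → Z = -2055/92
  (-2, 1) → Z = -7

The optimum lies where -4p + 8q = -1 and -4p + 10q = 18.
Solving simultaneously gives p = 77/4, q = 19/2.

p = 77/4, q = 19/2, maximum Z = 1111/4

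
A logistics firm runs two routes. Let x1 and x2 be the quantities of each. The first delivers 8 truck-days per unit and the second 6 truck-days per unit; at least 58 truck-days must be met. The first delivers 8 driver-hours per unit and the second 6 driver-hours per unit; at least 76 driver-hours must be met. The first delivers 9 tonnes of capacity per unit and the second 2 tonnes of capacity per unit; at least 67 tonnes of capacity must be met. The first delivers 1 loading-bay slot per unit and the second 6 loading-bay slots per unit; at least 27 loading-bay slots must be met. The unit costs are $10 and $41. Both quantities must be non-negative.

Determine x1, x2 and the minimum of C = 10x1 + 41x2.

x1 = 7, x2 = 10/3, minimum C = 620/3

Extreme points and C = 10x1 + 41x2:
  (0, 67/2) → C = 2747/2
  (27, 0) → C = 270
  (125/19, 74/19) → C = 4284/19
  (7, 10/3) → C = 620/3
The feasible region is unbounded (it extends along (0, 1), (1, 0)), but C strictly increases along every unbounded feasible direction, so there is no improving ray and the minimum is attained at a vertex.

The binding constraints are 8x1 + 6x2 = 76 and x1 + 6x2 = 27.
Solving simultaneously gives x1 = 7, x2 = 10/3.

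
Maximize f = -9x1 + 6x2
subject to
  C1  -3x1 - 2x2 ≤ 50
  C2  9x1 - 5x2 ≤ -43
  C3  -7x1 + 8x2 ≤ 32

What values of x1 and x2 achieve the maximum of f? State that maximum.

Corner points and f = -9x1 + 6x2:
  (-112/11, -107/11) → f = 366/11
  (-232/19, -127/19) → f = 1326/19
  (-184/37, -13/37) → f = 1578/37

The binding constraints are -3x1 - 2x2 = 50 and -7x1 + 8x2 = 32.
Solving simultaneously gives x1 = -232/19, x2 = -127/19.

x1 = -232/19, x2 = -127/19, maximum f = 1326/19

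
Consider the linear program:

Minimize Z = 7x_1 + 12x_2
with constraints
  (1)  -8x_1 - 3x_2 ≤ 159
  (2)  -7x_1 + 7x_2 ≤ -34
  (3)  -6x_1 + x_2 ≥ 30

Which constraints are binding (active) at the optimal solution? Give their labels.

Extreme points and Z = 7x_1 + 12x_2:
  (-1011/77, -1385/77) → Z = -23697/77
  (-249/26, -357/13) → Z = -10311/26
  (-244/35, -414/35) → Z = -6676/35

The minimum is at (-249/26, -357/13). Substituting into each constraint, equality holds for (1) and (3); the remaining constraints have slack.

(1) and (3)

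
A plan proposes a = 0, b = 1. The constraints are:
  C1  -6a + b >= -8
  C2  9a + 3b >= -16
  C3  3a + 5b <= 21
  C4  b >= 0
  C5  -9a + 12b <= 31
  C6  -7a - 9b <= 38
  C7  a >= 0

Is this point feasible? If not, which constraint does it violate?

feasible

C1: 1 ≥ -8 ✓
C2: 3 ≥ -16 ✓
C3: 5 ≤ 21 ✓
C4: 1 ≥ 0 ✓
C5: 12 ≤ 31 ✓
C6: -9 ≤ 38 ✓
C7: 0 ≥ 0 ✓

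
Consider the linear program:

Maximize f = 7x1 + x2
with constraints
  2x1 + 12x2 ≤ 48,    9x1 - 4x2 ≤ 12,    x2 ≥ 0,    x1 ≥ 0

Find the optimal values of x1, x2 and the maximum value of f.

Extreme points and f = 7x1 + x2:
  (84/29, 102/29) → f = 690/29
  (0, 4) → f = 4
  (4/3, 0) → f = 28/3
  (0, 0) → f = 0

The optimum lies where 2x1 + 12x2 = 48 and 9x1 - 4x2 = 12.
Solving simultaneously gives x1 = 84/29, x2 = 102/29.

x1 = 84/29, x2 = 102/29, maximum f = 690/29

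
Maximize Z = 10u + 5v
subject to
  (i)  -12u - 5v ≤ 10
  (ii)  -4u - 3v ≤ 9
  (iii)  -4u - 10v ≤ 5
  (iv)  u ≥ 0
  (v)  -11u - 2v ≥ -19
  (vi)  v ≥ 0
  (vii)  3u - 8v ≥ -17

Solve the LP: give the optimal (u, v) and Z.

Vertices and Z = 10u + 5v:
  (0, 0) → Z = 0
  (0, 17/8) → Z = 85/8
  (19/11, 0) → Z = 190/11
  (59/47, 122/47) → Z = 1200/47

The binding constraints are -11u - 2v = -19 and 3u - 8v = -17.
Solving simultaneously gives u = 59/47, v = 122/47.

u = 59/47, v = 122/47, maximum Z = 1200/47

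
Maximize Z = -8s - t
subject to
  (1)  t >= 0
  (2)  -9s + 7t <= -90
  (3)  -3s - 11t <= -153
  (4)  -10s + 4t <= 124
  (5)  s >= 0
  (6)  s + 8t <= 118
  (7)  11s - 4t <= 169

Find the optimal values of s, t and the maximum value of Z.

s = 687/40, t = 369/40, maximum Z = -1173/8

Vertices and Z = -8s - t:
  (687/40, 369/40) → Z = -1173/8
  (1546/79, 972/79) → Z = -13340/79
  (353/19, 168/19) → Z = -2992/19
  (456/23, 1129/92) → Z = -15721/92

At the optimal vertex, -9s + 7t = -90 and -3s - 11t = -153.
Solving simultaneously gives s = 687/40, t = 369/40.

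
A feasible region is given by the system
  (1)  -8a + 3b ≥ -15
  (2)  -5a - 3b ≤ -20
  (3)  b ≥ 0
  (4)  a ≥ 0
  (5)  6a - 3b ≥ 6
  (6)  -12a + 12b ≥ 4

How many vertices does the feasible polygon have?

4

Intersecting each pair of boundary lines and keeping only the points that satisfy every inequality leaves:
  (9/2, 7)
  (16/5, 53/15)
  (26/11, 30/11)
  (19/8, 65/24)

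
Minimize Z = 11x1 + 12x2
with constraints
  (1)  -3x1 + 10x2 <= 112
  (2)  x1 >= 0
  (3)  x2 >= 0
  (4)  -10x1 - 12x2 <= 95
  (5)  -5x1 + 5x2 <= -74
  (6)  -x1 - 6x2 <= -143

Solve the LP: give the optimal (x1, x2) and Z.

Corner points and Z = 11x1 + 12x2:
  (260/7, 782/35) → Z = 23684/35
  (143, 0) → Z = 1573
  (1159/35, 641/35) → Z = 20441/35
The feasible region is unbounded (it extends along (10, 3), (1, 0)), but Z strictly increases along every unbounded feasible direction, so there is no improving ray and the minimum is attained at a vertex.

The optimum lies where -5x1 + 5x2 = -74 and -x1 - 6x2 = -143.
Solving simultaneously gives x1 = 1159/35, x2 = 641/35.

x1 = 1159/35, x2 = 641/35, minimum Z = 20441/35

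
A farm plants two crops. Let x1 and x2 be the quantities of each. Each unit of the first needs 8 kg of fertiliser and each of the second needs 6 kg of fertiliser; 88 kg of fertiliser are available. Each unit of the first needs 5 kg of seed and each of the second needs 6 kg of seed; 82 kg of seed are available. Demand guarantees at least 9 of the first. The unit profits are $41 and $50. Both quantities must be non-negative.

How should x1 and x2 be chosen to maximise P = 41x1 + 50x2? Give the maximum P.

x1 = 9, x2 = 8/3, maximum P = 1507/3

Extreme points and P = 41x1 + 50x2:
  (11, 0) → P = 451
  (9, 0) → P = 369
  (9, 8/3) → P = 1507/3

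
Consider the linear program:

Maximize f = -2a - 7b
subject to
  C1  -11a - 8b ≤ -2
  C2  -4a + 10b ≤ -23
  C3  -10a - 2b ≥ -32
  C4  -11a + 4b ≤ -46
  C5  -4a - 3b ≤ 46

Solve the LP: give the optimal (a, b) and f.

a = 126/29, b = -166/29, maximum f = 910/29

Extreme points and f = -2a - 7b:
  (126/29, -166/29) → f = 910/29
  (94/33, -11/3) → f = 659/33
  (110/31, -54/31) → f = 158/31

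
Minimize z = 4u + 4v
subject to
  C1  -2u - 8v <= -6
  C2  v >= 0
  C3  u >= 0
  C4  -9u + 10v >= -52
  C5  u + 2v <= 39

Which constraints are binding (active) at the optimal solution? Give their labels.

C1 and C3

Vertices and z = 4u + 4v:
  (3, 0) → z = 12
  (0, 3/4) → z = 3
  (52/9, 0) → z = 208/9
  (0, 39/2) → z = 78
  (247/14, 299/28) → z = 793/7

The minimum is at (0, 3/4). Substituting into each constraint, equality holds for C1 and C3; the remaining constraints have slack.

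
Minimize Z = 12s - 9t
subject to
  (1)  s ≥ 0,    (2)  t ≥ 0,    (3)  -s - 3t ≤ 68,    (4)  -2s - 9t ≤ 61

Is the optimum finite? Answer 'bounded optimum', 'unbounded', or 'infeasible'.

From the feasible point (0, 0), moving in the direction (0, 1) keeps every constraint satisfied while Z decreases without bound.

unbounded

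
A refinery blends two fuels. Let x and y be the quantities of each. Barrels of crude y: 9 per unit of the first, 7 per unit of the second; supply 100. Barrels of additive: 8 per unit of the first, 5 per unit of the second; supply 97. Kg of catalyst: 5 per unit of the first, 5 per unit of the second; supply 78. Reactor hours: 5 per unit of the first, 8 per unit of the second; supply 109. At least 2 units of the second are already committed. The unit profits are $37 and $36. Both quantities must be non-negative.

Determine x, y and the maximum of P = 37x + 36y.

x = 1, y = 13, maximum P = 505

Vertices and P = 37x + 36y:
  (0, 109/8) → P = 981/2
  (0, 2) → P = 72
  (1, 13) → P = 505
  (86/9, 2) → P = 3830/9

The optimum lies where 9x + 7y = 100 and 5x + 8y = 109.
Solving simultaneously gives x = 1, y = 13.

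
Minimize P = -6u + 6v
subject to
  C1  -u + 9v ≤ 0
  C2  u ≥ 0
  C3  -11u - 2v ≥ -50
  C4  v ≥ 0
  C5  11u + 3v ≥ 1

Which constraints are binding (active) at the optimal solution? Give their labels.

Corner points and P = -6u + 6v:
  (450/101, 50/101) → P = -2400/101
  (3/34, 1/102) → P = -8/17
  (50/11, 0) → P = -300/11
  (1/11, 0) → P = -6/11

The minimum is at (50/11, 0). Substituting into each constraint, equality holds for C3 and C4; the remaining constraints have slack.

C3 and C4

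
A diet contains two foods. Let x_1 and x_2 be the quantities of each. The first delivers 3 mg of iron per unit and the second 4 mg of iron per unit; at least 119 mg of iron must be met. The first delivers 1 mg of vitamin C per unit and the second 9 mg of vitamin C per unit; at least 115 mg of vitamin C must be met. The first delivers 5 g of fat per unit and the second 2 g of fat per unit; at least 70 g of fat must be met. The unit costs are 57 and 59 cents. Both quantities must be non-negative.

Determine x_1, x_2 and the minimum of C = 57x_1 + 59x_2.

Feasible corners and C = 57x_1 + 59x_2:
  (0, 35) → C = 2065
  (115, 0) → C = 6555
  (611/23, 226/23) → C = 48161/23
  (3, 55/2) → C = 3587/2
The feasible region is unbounded (it extends along (0, 1), (1, 0)), but C strictly increases along every unbounded feasible direction, so there is no improving ray and the minimum is attained at a vertex.

x_1 = 3, x_2 = 55/2, minimum C = 3587/2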